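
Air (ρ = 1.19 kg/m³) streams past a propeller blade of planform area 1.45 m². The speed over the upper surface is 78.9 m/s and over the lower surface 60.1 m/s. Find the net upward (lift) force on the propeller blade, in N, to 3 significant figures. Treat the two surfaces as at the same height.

F ≈ 2250 N

From P + ½ρv² = const at equal height, P_low − P_up = ½ρ(v_up² − v_low²).
ΔP = ½·1.19·(78.9² − 60.1²) = 1550 Pa.
Lift = ΔP · A = 1550 × 1.45 = 2250 N.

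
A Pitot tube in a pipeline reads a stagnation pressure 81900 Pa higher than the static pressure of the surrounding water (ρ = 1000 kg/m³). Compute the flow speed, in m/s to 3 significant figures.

v ≈ 12.8 m/s

Bernoulli between the free stream and the stagnation point: ½ρv² = P_stag − P_static.
v = √(2ΔP/ρ) = √(2·81900/1000) = 12.8 m/s.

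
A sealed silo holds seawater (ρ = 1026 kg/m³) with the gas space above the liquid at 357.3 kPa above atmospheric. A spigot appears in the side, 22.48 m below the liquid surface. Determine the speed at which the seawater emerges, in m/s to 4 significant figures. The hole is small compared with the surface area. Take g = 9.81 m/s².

Take point 1 at the surface (v₁ ≈ 0) and point 2 at the hole (at atmospheric pressure). Bernoulli: P₁ + ρg h = P_atm + ½ρv₂².
With P₁ − P_atm = 357300 Pa, v₂ = √(2gh + 2ΔP/ρ) = √(2·9.81·22.48 + 2·357300/1026) = 33.73 m/s.

v ≈ 33.73 m/s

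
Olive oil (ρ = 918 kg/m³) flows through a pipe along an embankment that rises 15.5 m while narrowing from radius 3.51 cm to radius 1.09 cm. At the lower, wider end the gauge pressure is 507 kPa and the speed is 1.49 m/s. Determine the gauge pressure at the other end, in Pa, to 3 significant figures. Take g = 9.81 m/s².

P₂ ≈ 259000 Pa

By continuity, v₂ = v₁·A₁/A₂ = 1.49·(38.7/3.73) = 15.5 m/s.
Bernoulli: P₁ + ½ρv₁² + ρg h₁ = P₂ + ½ρv₂² + ρg h₂, so P₂ = P₁ + ½ρ(v₁² − v₂²) − ρg(h₂ − h₁).
P₂ = 507000 + ½·918·(1.49² − 15.5²) − 918·9.81·(+15.5) = 507000 + (-109000) − (140000) = 259000 Pa.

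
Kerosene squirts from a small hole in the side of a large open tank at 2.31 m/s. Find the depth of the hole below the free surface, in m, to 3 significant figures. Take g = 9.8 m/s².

Torricelli: v = √(2gh), so h = v²/(2g).
h = 2.31²/(2·9.8) = 5.34/19.60 = 0.272 m.

h ≈ 0.272 m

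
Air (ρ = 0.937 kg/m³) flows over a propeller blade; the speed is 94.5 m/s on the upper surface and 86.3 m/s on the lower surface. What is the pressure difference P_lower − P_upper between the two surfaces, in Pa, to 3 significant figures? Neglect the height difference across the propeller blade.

Bernoulli (same height): P_lower − P_upper = ½ρ(v_upper² − v_lower²).
ΔP = ½·0.937·(94.5² − 86.3²) = 695 Pa.

ΔP ≈ 695 Pa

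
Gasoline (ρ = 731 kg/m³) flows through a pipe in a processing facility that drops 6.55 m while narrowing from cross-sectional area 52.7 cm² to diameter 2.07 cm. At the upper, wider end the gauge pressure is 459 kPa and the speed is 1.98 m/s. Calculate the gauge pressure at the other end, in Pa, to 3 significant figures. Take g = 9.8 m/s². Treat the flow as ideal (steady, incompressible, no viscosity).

Continuity gives A₁v₁ = A₂v₂, so v₂ = (52.7 cm²)/(3.37 cm²) × 1.98 m/s = 31.0 m/s.
Applying Bernoulli between the two ends and solving for P₂: P₂ = P₁ + ½ρ(v₁² − v₂²) − ρgΔh.
P₂ = 459000 + ½·731·(1.98² − 31.0²) − 731·9.8·(−6.55) = 459000 + (-350000) − (-46900) = 156000 Pa.

156000 Pa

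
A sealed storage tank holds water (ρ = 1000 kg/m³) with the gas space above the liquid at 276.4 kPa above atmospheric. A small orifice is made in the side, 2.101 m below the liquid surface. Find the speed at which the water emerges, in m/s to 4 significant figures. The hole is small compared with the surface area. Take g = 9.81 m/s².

Take point 1 at the surface (v₁ ≈ 0) and point 2 at the hole (at atmospheric pressure). Bernoulli: P₁ + ρg h = P_atm + ½ρv₂².
With P₁ − P_atm = 276400 Pa, v₂ = √(2gh + 2ΔP/ρ) = √(2·9.81·2.101 + 2·276400/1000) = 24.37 m/s.

v ≈ 24.37 m/s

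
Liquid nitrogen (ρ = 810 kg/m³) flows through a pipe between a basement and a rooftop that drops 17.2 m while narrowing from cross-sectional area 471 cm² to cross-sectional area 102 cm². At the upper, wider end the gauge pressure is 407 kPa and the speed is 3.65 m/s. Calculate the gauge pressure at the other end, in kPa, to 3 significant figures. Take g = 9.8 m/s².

P₂ ≈ 434 kPa

Mass conservation (A₁v₁ = A₂v₂) gives v₂ = 3.65 × 471/102 = 16.9 m/s.
Applying Bernoulli between the two ends and solving for P₂: P₂ = P₁ + ½ρ(v₁² − v₂²) − ρgΔh.
P₂ = 407000 + ½·810·(3.65² − 16.9²) − 810·9.8·(−17.2) = 407000 + (-110000) − (-137000) = 434000 Pa.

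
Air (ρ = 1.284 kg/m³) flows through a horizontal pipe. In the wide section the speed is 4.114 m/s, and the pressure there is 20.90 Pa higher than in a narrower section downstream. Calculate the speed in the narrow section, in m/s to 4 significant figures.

7.034 m/s

With h₁ = h₂, rearranging Bernoulli gives v₂ = √(v₁² + 2ΔP/ρ).
v₂ = √(4.114² + 2·20.90/1.284) = √(16.92 + 32.55) = 7.034 m/s.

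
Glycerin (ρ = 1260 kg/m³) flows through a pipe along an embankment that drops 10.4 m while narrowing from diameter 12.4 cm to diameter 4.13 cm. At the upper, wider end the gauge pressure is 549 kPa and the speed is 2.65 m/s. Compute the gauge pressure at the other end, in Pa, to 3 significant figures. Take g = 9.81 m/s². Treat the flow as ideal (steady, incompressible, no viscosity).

The volume flow rate is constant, so v₂ = (A₁/A₂)v₁ = (121/13.4)·2.65 = 23.9 m/s.
Bernoulli: P₁ + ½ρv₁² + ρg h₁ = P₂ + ½ρv₂² + ρg h₂, so P₂ = P₁ + ½ρ(v₁² − v₂²) − ρg(h₂ − h₁).
P₂ = 549000 + ½·1260·(2.65² − 23.9²) − 1260·9.81·(−10.4) = 549000 + (-355000) − (-129000) = 322000 Pa.

P₂ ≈ 322000 Pa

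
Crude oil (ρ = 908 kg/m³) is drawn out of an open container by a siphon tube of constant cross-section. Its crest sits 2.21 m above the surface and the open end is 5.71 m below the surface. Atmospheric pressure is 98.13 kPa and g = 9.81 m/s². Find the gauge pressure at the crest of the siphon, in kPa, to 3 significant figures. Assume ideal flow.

From the surface to the outlet (both open to atmosphere, surface at rest): v = √(2g·h_out) = √(2·9.81·5.71) = 10.6 m/s.
The bore is uniform, so the speed at the crest is the same v. Bernoulli surface→crest: P_atm = P_top + ½ρv² + ρg·h_top.
P_top = 98130 − ½·908·10.6² − 908·9.81·2.21 = 27600 Pa. So P_gauge = P_top − P_atm = -70500 Pa.

P_gauge ≈ -70.5 kPa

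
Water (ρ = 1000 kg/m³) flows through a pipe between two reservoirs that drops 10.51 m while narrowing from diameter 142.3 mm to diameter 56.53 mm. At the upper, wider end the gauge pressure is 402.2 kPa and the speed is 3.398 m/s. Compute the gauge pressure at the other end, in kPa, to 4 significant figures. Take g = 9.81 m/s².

The volume flow rate is constant, so v₂ = (A₁/A₂)v₁ = (159.0/25.10)·3.398 = 21.53 m/s.
Energy conservation along the streamline gives P₂ = P₁ − ½ρ(v₂² − v₁²) − ρg(h₂ − h₁).
P₂ = 402200 + ½·1000·(3.398² − 21.53²) − 1000·9.81·(−10.51) = 402200 + (-226000) − (-103100) = 279300 Pa.

P₂ ≈ 279.3 kPa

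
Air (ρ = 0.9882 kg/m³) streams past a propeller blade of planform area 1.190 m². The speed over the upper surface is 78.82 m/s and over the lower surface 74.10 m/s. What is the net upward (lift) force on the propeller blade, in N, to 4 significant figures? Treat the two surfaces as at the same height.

424.4 N

From P + ½ρv² = const at equal height, P_low − P_up = ½ρ(v_up² − v_low²).
ΔP = ½·0.9882·(78.82² − 74.10²) = 356.6 Pa.
Lift = ΔP · A = 356.6 × 1.190 = 424.4 N.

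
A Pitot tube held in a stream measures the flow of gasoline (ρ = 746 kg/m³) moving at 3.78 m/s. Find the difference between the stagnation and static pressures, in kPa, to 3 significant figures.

Bernoulli between the free stream and the stagnation point: ½ρv² = P_stag − P_static.
ΔP = ½·746·3.78² = 5330 Pa.

ΔP ≈ 5.33 kPa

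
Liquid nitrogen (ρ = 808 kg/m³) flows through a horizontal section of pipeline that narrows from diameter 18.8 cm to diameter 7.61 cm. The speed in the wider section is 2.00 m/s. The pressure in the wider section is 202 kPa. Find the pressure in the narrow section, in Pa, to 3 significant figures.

143000 Pa

Mass conservation (A₁v₁ = A₂v₂) gives v₂ = 2.00 × 278/45.5 = 12.2 m/s.
Along the horizontal streamline, P + ½ρv² is constant.
P₂ = P₁ − ½ρ(v₂² − v₁²) = 202000 − ½·808·(12.2² − 2.00²) = 202000 − 58600 = 143000 Pa.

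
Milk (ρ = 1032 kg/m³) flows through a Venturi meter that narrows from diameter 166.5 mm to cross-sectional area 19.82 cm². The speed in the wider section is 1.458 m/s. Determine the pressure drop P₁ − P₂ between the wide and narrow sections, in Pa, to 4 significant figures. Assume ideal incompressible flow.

Continuity gives A₁v₁ = A₂v₂, so v₂ = (217.7 cm²)/(19.82 cm²) × 1.458 m/s = 16.02 m/s.
Bernoulli (h₁ = h₂): P₁ − P₂ = ½ρ(v₂² − v₁²).
P₁ − P₂ = ½·1032·(16.02² − 1.458²) = ½·1032·254.4 = 131300 Pa.

ΔP ≈ 131300 Pa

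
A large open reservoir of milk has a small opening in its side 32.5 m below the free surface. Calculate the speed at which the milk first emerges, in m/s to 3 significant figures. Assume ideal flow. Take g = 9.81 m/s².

v ≈ 25.3 m/s

Bernoulli from surface to hole (P equal, v_surface ≈ 0): v = √(2gh) = √(2×9.81×32.5) = 25.3 m/s.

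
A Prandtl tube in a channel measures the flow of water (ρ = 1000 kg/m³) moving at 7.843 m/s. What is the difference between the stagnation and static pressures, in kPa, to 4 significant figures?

ΔP = 30.76 kPa

The dynamic pressure equals the rise in static pressure at the stagnation point: ΔP = ½ρv².
ΔP = ½·1000·7.843² = 30760 Pa.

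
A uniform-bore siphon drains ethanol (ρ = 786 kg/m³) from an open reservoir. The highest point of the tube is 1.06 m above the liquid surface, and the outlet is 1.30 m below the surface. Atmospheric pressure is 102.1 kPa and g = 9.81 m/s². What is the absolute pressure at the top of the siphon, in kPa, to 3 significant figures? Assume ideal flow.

P_top ≈ 83.9 kPa

The outlet speed comes from Torricelli: v = √(2g·1.30) = 5.05 m/s.
The bore is uniform, so the speed at the crest is the same v. Bernoulli surface→crest: P_atm = P_top + ½ρv² + ρg·h_top.
P_top = 102100 − ½·786·5.05² − 786·9.81·1.06 = 83900 Pa.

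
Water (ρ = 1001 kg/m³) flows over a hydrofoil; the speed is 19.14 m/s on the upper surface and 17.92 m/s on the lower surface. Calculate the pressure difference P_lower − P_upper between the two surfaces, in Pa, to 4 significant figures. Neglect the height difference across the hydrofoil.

ΔP = 22630 Pa

With negligible Δh, P + ½ρv² is constant, so P_low − P_up = ½ρ(v_up² − v_low²).
ΔP = ½·1001·(19.14² − 17.92²) = 22630 Pa.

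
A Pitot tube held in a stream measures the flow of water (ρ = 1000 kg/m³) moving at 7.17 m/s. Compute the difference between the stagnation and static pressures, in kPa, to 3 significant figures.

Bernoulli between the free stream and the stagnation point: ½ρv² = P_stag − P_static.
ΔP = ½·1000·7.17² = 25700 Pa.

25.7 kPa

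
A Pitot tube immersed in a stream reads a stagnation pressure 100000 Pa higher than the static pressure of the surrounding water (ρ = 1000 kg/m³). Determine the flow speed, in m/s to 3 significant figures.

v ≈ 14.1 m/s

Bernoulli between the free stream and the stagnation point: ½ρv² = P_stag − P_static.
v = √(2ΔP/ρ) = √(2·100000/1000) = 14.1 m/s.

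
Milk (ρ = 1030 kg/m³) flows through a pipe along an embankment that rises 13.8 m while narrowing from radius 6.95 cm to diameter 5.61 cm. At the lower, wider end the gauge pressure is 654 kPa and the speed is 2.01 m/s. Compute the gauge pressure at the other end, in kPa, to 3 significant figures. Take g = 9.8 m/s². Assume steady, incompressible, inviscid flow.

Continuity gives A₁v₁ = A₂v₂, so v₂ = (152 cm²)/(24.7 cm²) × 2.01 m/s = 12.3 m/s.
Energy conservation along the streamline gives P₂ = P₁ − ½ρ(v₂² − v₁²) − ρg(h₂ − h₁).
P₂ = 654000 + ½·1030·(2.01² − 12.3²) − 1030·9.8·(+13.8) = 654000 + (-76300) − (139000) = 438000 Pa.

P₂ ≈ 438 kPa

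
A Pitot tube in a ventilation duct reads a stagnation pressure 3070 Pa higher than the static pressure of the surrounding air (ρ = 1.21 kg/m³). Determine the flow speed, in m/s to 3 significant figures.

The dynamic pressure equals the rise in static pressure at the stagnation point: ΔP = ½ρv².
v = √(2ΔP/ρ) = √(2·3070/1.21) = 71.2 m/s.

71.2 m/s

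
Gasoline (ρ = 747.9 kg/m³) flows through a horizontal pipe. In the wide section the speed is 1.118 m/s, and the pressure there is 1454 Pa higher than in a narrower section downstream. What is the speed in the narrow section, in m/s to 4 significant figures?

With h₁ = h₂, rearranging Bernoulli gives v₂ = √(v₁² + 2ΔP/ρ).
v₂ = √(1.118² + 2·1454/747.9) = √(1.250 + 3.888) = 2.267 m/s.

v₂ = 2.267 m/s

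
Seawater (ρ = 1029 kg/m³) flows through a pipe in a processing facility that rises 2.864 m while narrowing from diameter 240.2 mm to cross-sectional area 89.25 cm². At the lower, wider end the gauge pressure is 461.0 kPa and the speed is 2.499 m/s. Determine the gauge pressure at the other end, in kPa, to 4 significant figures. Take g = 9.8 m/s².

P₂ ≈ 352.5 kPa

By continuity, v₂ = v₁·A₁/A₂ = 2.499·(453.1/89.25) = 12.69 m/s.
Applying Bernoulli between the two ends and solving for P₂: P₂ = P₁ + ½ρ(v₁² − v₂²) − ρgΔh.
P₂ = 461000 + ½·1029·(2.499² − 12.69²) − 1029·9.8·(+2.864) = 461000 + (-79610) − (28880) = 352500 Pa.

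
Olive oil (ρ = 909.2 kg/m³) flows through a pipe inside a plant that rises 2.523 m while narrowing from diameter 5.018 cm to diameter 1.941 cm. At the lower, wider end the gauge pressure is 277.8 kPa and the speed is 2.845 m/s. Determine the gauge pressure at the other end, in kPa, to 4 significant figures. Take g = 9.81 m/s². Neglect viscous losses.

P₂ ≈ 94.61 kPa

By continuity, v₂ = v₁·A₁/A₂ = 2.845·(19.78/2.959) = 19.01 m/s.
Applying Bernoulli between the two ends and solving for P₂: P₂ = P₁ + ½ρ(v₁² − v₂²) − ρgΔh.
P₂ = 277800 + ½·909.2·(2.845² − 19.01²) − 909.2·9.81·(+2.523) = 277800 + (-160700) − (22500) = 94610 Pa.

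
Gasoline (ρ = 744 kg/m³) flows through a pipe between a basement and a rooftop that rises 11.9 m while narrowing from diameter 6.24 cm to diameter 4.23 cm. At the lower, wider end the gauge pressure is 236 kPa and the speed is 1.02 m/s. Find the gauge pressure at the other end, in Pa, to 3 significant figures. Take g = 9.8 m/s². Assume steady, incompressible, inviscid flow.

P₂ ≈ 148000 Pa

Mass conservation (A₁v₁ = A₂v₂) gives v₂ = 1.02 × 30.6/14.1 = 2.22 m/s.
Energy conservation along the streamline gives P₂ = P₁ − ½ρ(v₂² − v₁²) − ρg(h₂ − h₁).
P₂ = 236000 + ½·744·(1.02² − 2.22²) − 744·9.8·(+11.9) = 236000 + (-1450) − (86800) = 148000 Pa.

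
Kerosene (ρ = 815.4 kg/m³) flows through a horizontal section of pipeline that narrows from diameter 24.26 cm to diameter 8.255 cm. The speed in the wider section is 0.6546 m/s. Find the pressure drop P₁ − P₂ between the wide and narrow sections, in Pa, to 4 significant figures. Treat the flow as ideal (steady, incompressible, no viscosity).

Continuity gives A₁v₁ = A₂v₂, so v₂ = (462.2 cm²)/(53.52 cm²) × 0.6546 m/s = 5.654 m/s.
The pipe is horizontal, so Bernoulli reduces to P₁ + ½ρv₁² = P₂ + ½ρv₂².
P₁ − P₂ = ½·815.4·(5.654² − 0.6546²) = ½·815.4·31.53 = 12860 Pa.

ΔP = 12860 Pa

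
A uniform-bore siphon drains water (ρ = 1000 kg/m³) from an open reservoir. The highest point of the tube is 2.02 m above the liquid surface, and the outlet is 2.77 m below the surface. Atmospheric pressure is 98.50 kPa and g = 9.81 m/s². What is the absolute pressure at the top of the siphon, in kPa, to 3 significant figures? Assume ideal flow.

P_top ≈ 51.5 kPa

From the surface to the outlet (both open to atmosphere, surface at rest): v = √(2g·h_out) = √(2·9.81·2.77) = 7.37 m/s.
With constant cross-section the crest speed equals v; applying Bernoulli from the surface up to the crest, P_top = P_atm − ½ρv² − ρg·h_top.
P_top = 98500 − ½·1000·7.37² − 1000·9.81·2.02 = 51500 Pa.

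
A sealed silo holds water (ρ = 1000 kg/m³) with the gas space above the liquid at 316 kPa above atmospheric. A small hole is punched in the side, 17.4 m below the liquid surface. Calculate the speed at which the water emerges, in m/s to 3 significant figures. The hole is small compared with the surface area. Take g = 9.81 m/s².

Take point 1 at the surface (v₁ ≈ 0) and point 2 at the hole (at atmospheric pressure). Bernoulli: P₁ + ρg h = P_atm + ½ρv₂².
With P₁ − P_atm = 316000 Pa, v₂ = √(2gh + 2ΔP/ρ) = √(2·9.81·17.4 + 2·316000/1000) = 31.2 m/s.

v = 31.2 m/s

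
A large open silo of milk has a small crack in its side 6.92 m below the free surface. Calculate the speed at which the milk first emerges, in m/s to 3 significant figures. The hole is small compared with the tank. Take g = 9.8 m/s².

v ≈ 11.6 m/s

The surface is effectively still and both ends are open, so ½v² = gh and v = √(2·9.8·6.92) = 11.6 m/s.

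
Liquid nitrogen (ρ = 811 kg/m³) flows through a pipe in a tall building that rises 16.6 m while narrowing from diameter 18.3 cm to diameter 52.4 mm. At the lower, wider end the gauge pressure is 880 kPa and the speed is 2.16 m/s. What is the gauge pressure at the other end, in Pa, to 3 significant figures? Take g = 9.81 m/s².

By continuity, v₂ = v₁·A₁/A₂ = 2.16·(263/21.6) = 26.3 m/s.
Applying Bernoulli between the two ends and solving for P₂: P₂ = P₁ + ½ρ(v₁² − v₂²) − ρgΔh.
P₂ = 880000 + ½·811·(2.16² − 26.3²) − 811·9.81·(+16.6) = 880000 + (-280000) − (132000) = 468000 Pa.

468000 Pa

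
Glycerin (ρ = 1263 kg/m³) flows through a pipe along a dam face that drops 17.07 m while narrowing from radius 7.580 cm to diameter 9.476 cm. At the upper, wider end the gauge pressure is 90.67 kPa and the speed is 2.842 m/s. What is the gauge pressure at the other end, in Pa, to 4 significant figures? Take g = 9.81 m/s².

P₂ = 273900 Pa

Mass conservation (A₁v₁ = A₂v₂) gives v₂ = 2.842 × 180.5/70.52 = 7.274 m/s.
Applying Bernoulli between the two ends and solving for P₂: P₂ = P₁ + ½ρ(v₁² − v₂²) − ρgΔh.
P₂ = 90670 + ½·1263·(2.842² − 7.274²) − 1263·9.81·(−17.07) = 90670 + (-28310) − (-211500) = 273900 Pa.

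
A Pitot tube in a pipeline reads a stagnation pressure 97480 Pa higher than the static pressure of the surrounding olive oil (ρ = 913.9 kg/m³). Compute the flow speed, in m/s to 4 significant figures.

Bernoulli between the free stream and the stagnation point: ½ρv² = P_stag − P_static.
v = √(2ΔP/ρ) = √(2·97480/913.9) = 14.61 m/s.

v = 14.61 m/s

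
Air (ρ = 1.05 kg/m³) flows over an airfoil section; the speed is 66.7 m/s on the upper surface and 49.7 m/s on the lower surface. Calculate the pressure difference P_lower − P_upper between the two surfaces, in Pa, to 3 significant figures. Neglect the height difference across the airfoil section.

ΔP = 1040 Pa

With negligible Δh, P + ½ρv² is constant, so P_low − P_up = ½ρ(v_up² − v_low²).
ΔP = ½·1.05·(66.7² − 49.7²) = 1040 Pa.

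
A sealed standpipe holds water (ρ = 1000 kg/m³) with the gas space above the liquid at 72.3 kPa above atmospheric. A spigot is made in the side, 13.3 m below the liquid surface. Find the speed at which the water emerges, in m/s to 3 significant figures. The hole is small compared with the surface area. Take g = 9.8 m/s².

v = 20.1 m/s

Take point 1 at the surface (v₁ ≈ 0) and point 2 at the hole (at atmospheric pressure). Bernoulli: P₁ + ρg h = P_atm + ½ρv₂².
With P₁ − P_atm = 72300 Pa, v₂ = √(2gh + 2ΔP/ρ) = √(2·9.8·13.3 + 2·72300/1000) = 20.1 m/s.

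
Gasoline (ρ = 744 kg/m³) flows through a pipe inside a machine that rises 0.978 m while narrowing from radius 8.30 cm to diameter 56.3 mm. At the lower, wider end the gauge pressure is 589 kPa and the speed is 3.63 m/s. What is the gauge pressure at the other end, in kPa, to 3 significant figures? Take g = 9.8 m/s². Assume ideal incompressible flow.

P₂ ≈ 216 kPa

The volume flow rate is constant, so v₂ = (A₁/A₂)v₁ = (216/24.9)·3.63 = 31.6 m/s.
Energy conservation along the streamline gives P₂ = P₁ − ½ρ(v₂² − v₁²) − ρg(h₂ − h₁).
P₂ = 589000 + ½·744·(3.63² − 31.6²) − 744·9.8·(+0.978) = 589000 + (-366000) − (7130) = 216000 Pa.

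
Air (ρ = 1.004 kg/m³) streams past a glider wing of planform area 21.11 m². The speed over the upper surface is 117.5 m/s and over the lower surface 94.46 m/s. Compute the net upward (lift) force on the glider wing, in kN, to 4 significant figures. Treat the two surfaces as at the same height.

From P + ½ρv² = const at equal height, P_low − P_up = ½ρ(v_up² − v_low²).
ΔP = ½·1.004·(117.5² − 94.46²) = 2452 Pa.
Lift = ΔP · A = 2452 × 21.11 = 51750 N.

51.75 kN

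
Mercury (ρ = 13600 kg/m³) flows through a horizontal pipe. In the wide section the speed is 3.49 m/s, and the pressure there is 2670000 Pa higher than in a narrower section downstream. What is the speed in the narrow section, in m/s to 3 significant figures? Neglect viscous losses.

v₂ ≈ 20.1 m/s

Horizontal Bernoulli: P₁ + ½ρv₁² = P₂ + ½ρv₂², so v₂² = v₁² + 2(P₁ − P₂)/ρ.
v₂ = √(3.49² + 2·2670000/13600) = √(12.2 + 393) = 20.1 m/s.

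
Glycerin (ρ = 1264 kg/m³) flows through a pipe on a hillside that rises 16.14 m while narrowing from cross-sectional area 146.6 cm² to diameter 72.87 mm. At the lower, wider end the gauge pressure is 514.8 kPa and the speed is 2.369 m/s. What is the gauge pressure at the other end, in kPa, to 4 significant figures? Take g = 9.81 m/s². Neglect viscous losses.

Continuity gives A₁v₁ = A₂v₂, so v₂ = (146.6 cm²)/(41.70 cm²) × 2.369 m/s = 8.327 m/s.
Applying Bernoulli between the two ends and solving for P₂: P₂ = P₁ + ½ρ(v₁² − v₂²) − ρgΔh.
P₂ = 514800 + ½·1264·(2.369² − 8.327²) − 1264·9.81·(+16.14) = 514800 + (-40280) − (200100) = 274400 Pa.

P₂ ≈ 274.4 kPa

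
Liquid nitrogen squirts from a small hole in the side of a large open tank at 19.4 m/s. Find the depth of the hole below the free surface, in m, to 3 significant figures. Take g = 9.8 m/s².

Inverting v = √(2gh) gives h = v² / 2g.
h = 19.4²/(2·9.8) = 376/19.60 = 19.2 m.

19.2 m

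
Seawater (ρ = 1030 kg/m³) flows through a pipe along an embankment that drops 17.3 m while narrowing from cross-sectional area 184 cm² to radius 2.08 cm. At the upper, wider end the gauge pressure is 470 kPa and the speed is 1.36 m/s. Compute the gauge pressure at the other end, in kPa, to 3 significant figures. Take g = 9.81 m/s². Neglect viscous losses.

471 kPa

The volume flow rate is constant, so v₂ = (A₁/A₂)v₁ = (184/13.6)·1.36 = 18.4 m/s.
Applying Bernoulli between the two ends and solving for P₂: P₂ = P₁ + ½ρ(v₁² − v₂²) − ρgΔh.
P₂ = 470000 + ½·1030·(1.36² − 18.4²) − 1030·9.81·(−17.3) = 470000 + (-174000) − (-175000) = 471000 Pa.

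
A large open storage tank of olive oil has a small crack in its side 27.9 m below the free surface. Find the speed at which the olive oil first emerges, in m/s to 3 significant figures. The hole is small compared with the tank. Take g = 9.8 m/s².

23.4 m/s

Torricelli's result v = √(2gh) gives v = √(2·9.8·27.9) = 23.4 m/s.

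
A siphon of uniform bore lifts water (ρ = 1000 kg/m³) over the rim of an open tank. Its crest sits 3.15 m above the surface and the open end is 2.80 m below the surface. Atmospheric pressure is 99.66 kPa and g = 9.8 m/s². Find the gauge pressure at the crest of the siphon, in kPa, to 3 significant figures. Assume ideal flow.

From the surface to the outlet (both open to atmosphere, surface at rest): v = √(2g·h_out) = √(2·9.8·2.80) = 7.41 m/s.
With constant cross-section the crest speed equals v; applying Bernoulli from the surface up to the crest, P_top = P_atm − ½ρv² − ρg·h_top.
P_top = 99660 − ½·1000·7.41² − 1000·9.8·3.15 = 41400 Pa. So P_gauge = P_top − P_atm = -58300 Pa.

P_gauge = -58.3 kPa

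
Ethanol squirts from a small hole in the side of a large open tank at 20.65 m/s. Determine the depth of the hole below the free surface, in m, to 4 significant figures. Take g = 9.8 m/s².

h = 21.76 m

Inverting v = √(2gh) gives h = v² / 2g.
h = 20.65²/(2·9.8) = 426.4/19.60 = 21.76 m.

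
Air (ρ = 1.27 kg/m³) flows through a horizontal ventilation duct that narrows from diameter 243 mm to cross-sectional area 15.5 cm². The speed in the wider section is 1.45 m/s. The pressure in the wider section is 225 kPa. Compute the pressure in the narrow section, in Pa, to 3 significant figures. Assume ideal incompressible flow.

Mass conservation (A₁v₁ = A₂v₂) gives v₂ = 1.45 × 464/15.5 = 43.4 m/s.
Bernoulli (h₁ = h₂): P₁ − P₂ = ½ρ(v₂² − v₁²).
P₂ = P₁ − ½ρ(v₂² − v₁²) = 225000 − ½·1.27·(43.4² − 1.45²) = 225000 − 1190 = 224000 Pa.

224000 Pa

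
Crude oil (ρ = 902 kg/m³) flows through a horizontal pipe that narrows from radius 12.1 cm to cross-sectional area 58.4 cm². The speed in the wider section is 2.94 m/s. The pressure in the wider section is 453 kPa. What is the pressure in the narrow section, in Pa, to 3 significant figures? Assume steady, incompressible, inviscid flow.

P₂ ≈ 215000 Pa

The volume flow rate is constant, so v₂ = (A₁/A₂)v₁ = (460/58.4)·2.94 = 23.2 m/s.
With no height change, Bernoulli's equation is P₁ + ½ρv₁² = P₂ + ½ρv₂².
P₂ = P₁ − ½ρ(v₂² − v₁²) = 453000 − ½·902·(23.2² − 2.94²) = 453000 − 238000 = 215000 Pa.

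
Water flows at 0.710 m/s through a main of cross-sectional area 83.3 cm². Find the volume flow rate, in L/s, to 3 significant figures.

Q = A·v = 0.00833 m² × 0.710 m/s = 0.00591 m³/s.
Converting: 0.00591 m³/s × 1000 = 5.91 L/s.

Q ≈ 5.91 L/s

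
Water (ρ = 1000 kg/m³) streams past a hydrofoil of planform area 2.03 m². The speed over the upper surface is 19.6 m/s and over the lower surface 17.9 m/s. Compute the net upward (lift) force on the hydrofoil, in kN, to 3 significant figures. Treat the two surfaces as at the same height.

The faster flow above has the lower pressure; Bernoulli (same height) gives ΔP = ½ρ(v_up² − v_low²).
ΔP = ½·1000·(19.6² − 17.9²) = 31900 Pa.
Lift = ΔP · A = 31900 × 2.03 = 64700 N.

F ≈ 64.7 kN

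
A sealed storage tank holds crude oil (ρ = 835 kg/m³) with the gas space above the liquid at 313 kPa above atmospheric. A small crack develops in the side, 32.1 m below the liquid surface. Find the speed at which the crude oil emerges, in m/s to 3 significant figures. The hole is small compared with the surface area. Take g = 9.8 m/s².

v ≈ 37.1 m/s

Take point 1 at the surface (v₁ ≈ 0) and point 2 at the hole (at atmospheric pressure). Bernoulli: P₁ + ρg h = P_atm + ½ρv₂².
With P₁ − P_atm = 313000 Pa, v₂ = √(2gh + 2ΔP/ρ) = √(2·9.8·32.1 + 2·313000/835) = 37.1 m/s.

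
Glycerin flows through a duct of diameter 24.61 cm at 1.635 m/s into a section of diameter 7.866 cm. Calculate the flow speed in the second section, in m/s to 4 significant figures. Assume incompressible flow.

Continuity gives A₁v₁ = A₂v₂, so v₂ = (475.7 cm²)/(48.60 cm²) × 1.635 m/s = 16.00 m/s.

v₂ ≈ 16.00 m/s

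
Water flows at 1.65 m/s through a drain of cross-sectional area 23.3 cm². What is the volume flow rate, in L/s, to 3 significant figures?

Q = A·v = 0.00233 m² × 1.65 m/s = 0.00384 m³/s.
Converting: 0.00384 m³/s × 1000 = 3.84 L/s.

Q = 3.84 L/s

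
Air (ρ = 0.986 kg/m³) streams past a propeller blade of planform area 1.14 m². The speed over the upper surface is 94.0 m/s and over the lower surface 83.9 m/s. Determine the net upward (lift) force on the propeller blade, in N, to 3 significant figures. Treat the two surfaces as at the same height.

The faster flow above has the lower pressure; Bernoulli (same height) gives ΔP = ½ρ(v_up² − v_low²).
ΔP = ½·0.986·(94.0² − 83.9²) = 886 Pa.
Lift = ΔP · A = 886 × 1.14 = 1010 N.

F = 1010 N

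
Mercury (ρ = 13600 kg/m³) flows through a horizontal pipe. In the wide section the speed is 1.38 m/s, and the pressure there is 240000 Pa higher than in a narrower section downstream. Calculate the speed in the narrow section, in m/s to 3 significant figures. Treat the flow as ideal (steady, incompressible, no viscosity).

v₂ = 6.10 m/s

With h₁ = h₂, rearranging Bernoulli gives v₂ = √(v₁² + 2ΔP/ρ).
v₂ = √(1.38² + 2·240000/13600) = √(1.90 + 35.3) = 6.10 m/s.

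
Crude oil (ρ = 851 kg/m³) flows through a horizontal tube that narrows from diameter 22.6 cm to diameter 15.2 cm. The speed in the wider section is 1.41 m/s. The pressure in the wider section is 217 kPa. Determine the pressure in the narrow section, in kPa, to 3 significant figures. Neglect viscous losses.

Continuity gives A₁v₁ = A₂v₂, so v₂ = (401 cm²)/(181 cm²) × 1.41 m/s = 3.12 m/s.
Bernoulli (h₁ = h₂): P₁ − P₂ = ½ρ(v₂² − v₁²).
P₂ = P₁ − ½ρ(v₂² − v₁²) = 217000 − ½·851·(3.12² − 1.41²) = 217000 − 3290 = 214000 Pa.

P₂ = 214 kPa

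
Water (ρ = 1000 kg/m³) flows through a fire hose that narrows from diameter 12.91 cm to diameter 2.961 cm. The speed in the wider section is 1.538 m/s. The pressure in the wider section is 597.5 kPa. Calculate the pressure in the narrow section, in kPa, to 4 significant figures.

Mass conservation (A₁v₁ = A₂v₂) gives v₂ = 1.538 × 130.9/6.886 = 29.24 m/s.
Bernoulli (h₁ = h₂): P₁ − P₂ = ½ρ(v₂² − v₁²).
P₂ = P₁ − ½ρ(v₂² − v₁²) = 597500 − ½·1000·(29.24² − 1.538²) = 597500 − 426200 = 171300 Pa.

P₂ ≈ 171.3 kPa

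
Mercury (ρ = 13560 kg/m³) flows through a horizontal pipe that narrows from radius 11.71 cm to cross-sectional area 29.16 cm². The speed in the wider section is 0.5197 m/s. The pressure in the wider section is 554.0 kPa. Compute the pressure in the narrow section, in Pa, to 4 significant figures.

By continuity, v₂ = v₁·A₁/A₂ = 0.5197·(430.8/29.16) = 7.678 m/s.
Along the horizontal streamline, P + ½ρv² is constant.
P₂ = P₁ − ½ρ(v₂² − v₁²) = 554000 − ½·13560·(7.678² − 0.5197²) = 554000 − 397800 = 156200 Pa.

P₂ ≈ 156200 Pa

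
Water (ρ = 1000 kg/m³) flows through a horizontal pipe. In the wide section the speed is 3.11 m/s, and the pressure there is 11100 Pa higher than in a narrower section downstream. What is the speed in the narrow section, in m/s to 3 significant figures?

v₂ = 5.65 m/s

Along the level pipe P + ½ρv² is conserved, hence v₂² = v₁² + 2(P₁ − P₂)/ρ.
v₂ = √(3.11² + 2·11100/1000) = √(9.67 + 22.2) = 5.65 m/s.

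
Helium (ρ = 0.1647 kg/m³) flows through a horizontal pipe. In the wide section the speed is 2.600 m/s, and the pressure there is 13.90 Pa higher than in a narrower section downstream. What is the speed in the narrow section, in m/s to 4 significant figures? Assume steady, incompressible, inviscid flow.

Along the level pipe P + ½ρv² is conserved, hence v₂² = v₁² + 2(P₁ − P₂)/ρ.
v₂ = √(2.600² + 2·13.90/0.1647) = √(6.760 + 168.8) = 13.25 m/s.

13.25 m/s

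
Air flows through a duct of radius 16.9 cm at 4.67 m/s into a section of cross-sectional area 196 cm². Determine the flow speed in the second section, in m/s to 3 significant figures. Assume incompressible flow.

v₂ = 21.4 m/s

By continuity, v₂ = v₁·A₁/A₂ = 4.67·(897/196) = 21.4 m/s.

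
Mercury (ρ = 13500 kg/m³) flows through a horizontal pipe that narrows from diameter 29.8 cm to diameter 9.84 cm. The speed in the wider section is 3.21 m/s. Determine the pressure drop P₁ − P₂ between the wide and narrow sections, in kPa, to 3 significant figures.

ΔP = 5780 kPa

By continuity, v₂ = v₁·A₁/A₂ = 3.21·(697/76.0) = 29.4 m/s.
The pipe is horizontal, so Bernoulli reduces to P₁ + ½ρv₁² = P₂ + ½ρv₂².
P₁ − P₂ = ½·13500·(29.4² − 3.21²) = ½·13500·856 = 5780000 Pa.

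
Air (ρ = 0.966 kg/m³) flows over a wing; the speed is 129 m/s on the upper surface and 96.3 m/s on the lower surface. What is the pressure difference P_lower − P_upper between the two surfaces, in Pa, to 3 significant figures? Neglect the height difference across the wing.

ΔP = 3560 Pa

With negligible Δh, P + ½ρv² is constant, so P_low − P_up = ½ρ(v_up² − v_low²).
ΔP = ½·0.966·(129² − 96.3²) = 3560 Pa.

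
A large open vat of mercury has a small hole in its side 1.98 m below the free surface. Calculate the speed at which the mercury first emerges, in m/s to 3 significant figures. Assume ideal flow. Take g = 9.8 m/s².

The surface is effectively still and both ends are open, so ½v² = gh and v = √(2·9.8·1.98) = 6.23 m/s.

v ≈ 6.23 m/s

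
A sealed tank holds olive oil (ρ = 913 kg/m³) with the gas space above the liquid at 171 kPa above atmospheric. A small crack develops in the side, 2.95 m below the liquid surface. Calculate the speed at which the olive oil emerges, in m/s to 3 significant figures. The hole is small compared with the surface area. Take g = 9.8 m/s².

Take point 1 at the surface (v₁ ≈ 0) and point 2 at the hole (at atmospheric pressure). Bernoulli: P₁ + ρg h = P_atm + ½ρv₂².
With P₁ − P_atm = 171000 Pa, v₂ = √(2gh + 2ΔP/ρ) = √(2·9.8·2.95 + 2·171000/913) = 20.8 m/s.

v ≈ 20.8 m/s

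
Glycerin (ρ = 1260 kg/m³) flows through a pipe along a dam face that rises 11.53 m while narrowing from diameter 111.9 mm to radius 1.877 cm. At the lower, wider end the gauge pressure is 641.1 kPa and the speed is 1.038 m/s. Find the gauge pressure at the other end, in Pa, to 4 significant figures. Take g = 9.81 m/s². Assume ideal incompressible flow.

P₂ ≈ 445700 Pa

Continuity gives A₁v₁ = A₂v₂, so v₂ = (98.34 cm²)/(11.07 cm²) × 1.038 m/s = 9.223 m/s.
Energy conservation along the streamline gives P₂ = P₁ − ½ρ(v₂² − v₁²) − ρg(h₂ − h₁).
P₂ = 641100 + ½·1260·(1.038² − 9.223²) − 1260·9.81·(+11.53) = 641100 + (-52910) − (142500) = 445700 Pa.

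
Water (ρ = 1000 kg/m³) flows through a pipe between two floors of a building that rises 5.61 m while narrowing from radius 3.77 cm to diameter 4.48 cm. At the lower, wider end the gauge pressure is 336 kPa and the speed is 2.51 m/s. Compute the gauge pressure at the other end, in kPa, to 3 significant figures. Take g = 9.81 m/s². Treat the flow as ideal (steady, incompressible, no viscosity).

P₂ ≈ 259 kPa

Mass conservation (A₁v₁ = A₂v₂) gives v₂ = 2.51 × 44.7/15.8 = 7.11 m/s.
Energy conservation along the streamline gives P₂ = P₁ − ½ρ(v₂² − v₁²) − ρg(h₂ − h₁).
P₂ = 336000 + ½·1000·(2.51² − 7.11²) − 1000·9.81·(+5.61) = 336000 + (-22100) − (55000) = 259000 Pa.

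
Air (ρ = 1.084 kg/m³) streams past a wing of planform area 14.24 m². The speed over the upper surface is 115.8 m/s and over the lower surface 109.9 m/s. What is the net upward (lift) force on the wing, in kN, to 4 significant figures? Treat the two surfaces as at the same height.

10.28 kN

From P + ½ρv² = const at equal height, P_low − P_up = ½ρ(v_up² − v_low²).
ΔP = ½·1.084·(115.8² − 109.9²) = 721.7 Pa.
Lift = ΔP · A = 721.7 × 14.24 = 10280 N.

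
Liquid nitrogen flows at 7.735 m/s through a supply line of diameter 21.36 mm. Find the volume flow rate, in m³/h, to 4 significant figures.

Q = A·v = 0.0003583 m² × 7.735 m/s = 0.002772 m³/s.
Converting: 0.002772 m³/s × 3600 = 9.978 m³/h.

9.978 m³/h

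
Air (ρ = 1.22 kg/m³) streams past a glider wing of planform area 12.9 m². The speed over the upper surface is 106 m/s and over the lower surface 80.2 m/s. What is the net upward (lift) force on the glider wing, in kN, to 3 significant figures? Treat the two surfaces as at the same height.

37.8 kN

With equal heights on the two surfaces, Bernoulli gives P_lower − P_upper = ½ρ(v_upper² − v_lower²).
ΔP = ½·1.22·(106² − 80.2²) = 2930 Pa.
Lift = ΔP · A = 2930 × 12.9 = 37800 N.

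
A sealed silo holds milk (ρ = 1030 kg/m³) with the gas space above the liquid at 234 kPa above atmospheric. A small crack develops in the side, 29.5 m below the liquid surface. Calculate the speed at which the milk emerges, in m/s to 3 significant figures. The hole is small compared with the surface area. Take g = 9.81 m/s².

32.1 m/s

Take point 1 at the surface (v₁ ≈ 0) and point 2 at the hole (at atmospheric pressure). Bernoulli: P₁ + ρg h = P_atm + ½ρv₂².
With P₁ − P_atm = 234000 Pa, v₂ = √(2gh + 2ΔP/ρ) = √(2·9.81·29.5 + 2·234000/1030) = 32.1 m/s.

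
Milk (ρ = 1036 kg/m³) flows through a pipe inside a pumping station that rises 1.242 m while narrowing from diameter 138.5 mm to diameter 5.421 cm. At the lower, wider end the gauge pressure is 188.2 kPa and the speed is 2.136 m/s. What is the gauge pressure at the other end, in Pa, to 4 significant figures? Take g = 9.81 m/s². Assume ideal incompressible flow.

77240 Pa

By continuity, v₂ = v₁·A₁/A₂ = 2.136·(150.7/23.08) = 13.94 m/s.
Bernoulli: P₁ + ½ρv₁² + ρg h₁ = P₂ + ½ρv₂² + ρg h₂, so P₂ = P₁ + ½ρ(v₁² − v₂²) − ρg(h₂ − h₁).
P₂ = 188200 + ½·1036·(2.136² − 13.94²) − 1036·9.81·(+1.242) = 188200 + (-98330) − (12620) = 77240 Pa.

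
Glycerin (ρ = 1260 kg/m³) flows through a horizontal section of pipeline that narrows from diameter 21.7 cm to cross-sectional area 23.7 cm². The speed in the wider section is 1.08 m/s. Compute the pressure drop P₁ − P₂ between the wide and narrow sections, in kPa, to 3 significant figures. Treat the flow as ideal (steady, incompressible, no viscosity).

The volume flow rate is constant, so v₂ = (A₁/A₂)v₁ = (370/23.7)·1.08 = 16.9 m/s.
With no height change, Bernoulli's equation is P₁ + ½ρv₁² = P₂ + ½ρv₂².
P₁ − P₂ = ½·1260·(16.9² − 1.08²) = ½·1260·283 = 178000 Pa.

ΔP ≈ 178 kPa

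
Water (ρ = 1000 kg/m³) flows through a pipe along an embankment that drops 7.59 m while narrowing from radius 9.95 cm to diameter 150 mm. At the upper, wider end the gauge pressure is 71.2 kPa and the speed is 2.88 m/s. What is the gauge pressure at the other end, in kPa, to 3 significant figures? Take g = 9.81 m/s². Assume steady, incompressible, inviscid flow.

P₂ = 137 kPa

Mass conservation (A₁v₁ = A₂v₂) gives v₂ = 2.88 × 311/177 = 5.07 m/s.
Applying Bernoulli between the two ends and solving for P₂: P₂ = P₁ + ½ρ(v₁² − v₂²) − ρgΔh.
P₂ = 71200 + ½·1000·(2.88² − 5.07²) − 1000·9.81·(−7.59) = 71200 + (-8700) − (-74500) = 137000 Pa.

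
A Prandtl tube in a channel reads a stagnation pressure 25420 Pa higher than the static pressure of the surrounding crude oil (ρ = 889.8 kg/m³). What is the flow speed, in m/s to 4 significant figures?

7.559 m/s

The dynamic pressure equals the rise in static pressure at the stagnation point: ΔP = ½ρv².
v = √(2ΔP/ρ) = √(2·25420/889.8) = 7.559 m/s.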